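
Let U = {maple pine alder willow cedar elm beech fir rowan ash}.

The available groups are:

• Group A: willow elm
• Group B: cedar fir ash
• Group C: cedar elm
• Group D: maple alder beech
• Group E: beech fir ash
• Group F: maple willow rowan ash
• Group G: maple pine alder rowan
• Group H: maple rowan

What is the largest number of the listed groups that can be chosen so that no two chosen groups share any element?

A, E, H are pairwise disjoint (A={willow,elm}; E={beech,fir,ash}; H={maple,rowan}).
Every remaining group overlaps one of these, and no 4 of the listed groups are pairwise disjoint, so 3 is the maximum.

3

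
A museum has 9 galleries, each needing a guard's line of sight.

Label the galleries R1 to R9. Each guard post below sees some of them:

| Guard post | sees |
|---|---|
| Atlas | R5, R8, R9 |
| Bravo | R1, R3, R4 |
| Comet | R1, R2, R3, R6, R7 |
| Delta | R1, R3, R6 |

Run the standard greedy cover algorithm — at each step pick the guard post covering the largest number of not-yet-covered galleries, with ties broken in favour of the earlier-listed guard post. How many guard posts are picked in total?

Greedy: pick Comet (covers 5 new) → pick Atlas (covers 3 new) → pick Bravo (covers 1 new). Total picks: 3.

3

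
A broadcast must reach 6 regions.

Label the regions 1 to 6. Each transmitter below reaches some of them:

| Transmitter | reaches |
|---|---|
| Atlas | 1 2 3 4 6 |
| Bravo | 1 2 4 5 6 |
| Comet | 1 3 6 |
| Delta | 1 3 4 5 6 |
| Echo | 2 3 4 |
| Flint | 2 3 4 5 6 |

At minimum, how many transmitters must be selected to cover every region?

2

Take {Bravo, Flint}. Their union is {1, 2, 3, 4, 5, 6}, which is all 6 regions.
No single transmitter has all 6 regions (the largest, Atlas, has 5), so 2 is optimal.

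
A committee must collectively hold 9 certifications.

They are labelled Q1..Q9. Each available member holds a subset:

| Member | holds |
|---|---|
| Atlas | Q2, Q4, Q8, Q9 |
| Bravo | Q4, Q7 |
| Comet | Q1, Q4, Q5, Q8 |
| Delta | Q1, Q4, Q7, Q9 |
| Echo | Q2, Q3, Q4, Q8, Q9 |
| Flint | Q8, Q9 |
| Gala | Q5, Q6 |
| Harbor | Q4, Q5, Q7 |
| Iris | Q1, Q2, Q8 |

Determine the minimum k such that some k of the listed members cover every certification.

3

Take {Delta, Echo, Gala}. Their union is {Q1, Q2, Q3, Q4, Q5, Q6, Q7, Q8, Q9}, which is all 9 certifications.
Only Echo contains Q3, so Echo is forced; the remaining 4 certifications need at least 2 more members (each remaining member adds at most 2) — so at least 3 members are needed, and 3 is optimal.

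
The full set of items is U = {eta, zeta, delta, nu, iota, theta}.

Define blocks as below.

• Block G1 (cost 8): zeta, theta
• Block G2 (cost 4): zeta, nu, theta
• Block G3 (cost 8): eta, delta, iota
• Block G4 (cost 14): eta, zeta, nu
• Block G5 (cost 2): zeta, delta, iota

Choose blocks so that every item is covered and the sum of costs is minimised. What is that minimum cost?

G2, G3 together cover every item (G2 ∪ G3 = {eta, zeta, delta, nu, iota, theta}); total cost 4 + 8 = 12.
The greedy pick G5, G2, G3 costs 14; no covering selection beats 12.

12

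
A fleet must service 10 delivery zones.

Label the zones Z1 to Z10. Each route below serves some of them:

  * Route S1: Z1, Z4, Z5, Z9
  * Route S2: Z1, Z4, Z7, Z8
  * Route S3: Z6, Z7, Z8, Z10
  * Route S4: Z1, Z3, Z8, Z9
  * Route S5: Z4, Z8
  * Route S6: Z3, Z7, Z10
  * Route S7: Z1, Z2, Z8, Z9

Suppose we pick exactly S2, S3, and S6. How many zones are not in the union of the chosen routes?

Union of S2, S3, S6 = {Z1, Z3, Z4, Z6, Z7, Z8, Z10}.
Not covered: Z2, Z5, Z9 — 3 zones.

3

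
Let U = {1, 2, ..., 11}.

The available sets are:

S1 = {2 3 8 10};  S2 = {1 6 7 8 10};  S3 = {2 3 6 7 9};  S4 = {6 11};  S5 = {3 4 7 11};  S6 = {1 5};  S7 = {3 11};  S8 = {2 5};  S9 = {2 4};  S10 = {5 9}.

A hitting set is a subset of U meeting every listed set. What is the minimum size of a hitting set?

4

H = {1, 2, 9, 11} meets every set (each contains at least one member of H), and |H| = 4.
The sets S2, S7, S9, S10 are pairwise disjoint, so any hitting set needs a separate element for each — at least 4. Hence 4 is optimal.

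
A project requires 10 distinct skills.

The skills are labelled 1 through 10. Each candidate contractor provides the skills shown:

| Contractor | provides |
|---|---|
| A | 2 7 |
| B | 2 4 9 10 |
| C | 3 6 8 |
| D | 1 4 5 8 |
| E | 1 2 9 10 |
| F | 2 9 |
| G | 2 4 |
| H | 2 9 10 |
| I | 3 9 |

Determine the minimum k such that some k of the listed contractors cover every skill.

A and B and C and D together: A ∪ B ∪ C ∪ D = {1, 2, 3, 4, 5, 6, 7, 8, 9, 10} — every skill is covered.
No 3 of the 9 contractors cover everything (all 84 combinations miss at least one skill), so 4 is optimal.

4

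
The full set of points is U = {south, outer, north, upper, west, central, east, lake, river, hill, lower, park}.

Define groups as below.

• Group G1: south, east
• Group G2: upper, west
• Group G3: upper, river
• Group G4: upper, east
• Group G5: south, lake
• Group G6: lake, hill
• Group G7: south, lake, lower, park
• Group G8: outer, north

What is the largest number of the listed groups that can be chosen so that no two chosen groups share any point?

4

G1, G2, G6, G8 are pairwise disjoint (G1={south,east}; G2={upper,west}; G6={lake,hill}; G8={outer,north}).
Every remaining group overlaps one of these, and no 5 of the listed groups are pairwise disjoint, so 4 is the maximum.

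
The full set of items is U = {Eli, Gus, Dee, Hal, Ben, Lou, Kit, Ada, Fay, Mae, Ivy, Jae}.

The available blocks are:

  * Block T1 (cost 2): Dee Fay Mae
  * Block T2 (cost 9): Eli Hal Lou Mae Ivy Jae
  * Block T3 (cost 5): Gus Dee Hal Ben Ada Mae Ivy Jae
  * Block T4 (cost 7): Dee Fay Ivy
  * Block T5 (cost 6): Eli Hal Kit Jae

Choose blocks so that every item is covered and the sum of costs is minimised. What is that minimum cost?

T1, T2, T3, T5 together cover every item (T1 ∪ T2 ∪ T3 ∪ T5 = {Eli, Gus, Dee, Hal, Ben, Lou, Kit, Ada, Fay, Mae, Ivy, Jae}); total cost 2 + 9 + 5 + 6 = 22.
No covering selection has total cost below 22.

22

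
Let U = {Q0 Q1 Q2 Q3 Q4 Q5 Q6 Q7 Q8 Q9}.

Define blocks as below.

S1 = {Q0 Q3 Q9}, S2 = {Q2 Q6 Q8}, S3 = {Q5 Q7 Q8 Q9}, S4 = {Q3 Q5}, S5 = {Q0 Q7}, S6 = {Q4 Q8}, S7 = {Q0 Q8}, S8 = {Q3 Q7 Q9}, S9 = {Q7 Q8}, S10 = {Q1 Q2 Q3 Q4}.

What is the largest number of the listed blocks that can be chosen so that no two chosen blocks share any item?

S4, S5, S6 are pairwise disjoint (S4={Q3,Q5}; S5={Q0,Q7}; S6={Q4,Q8}).
Every remaining block overlaps one of these, and no 4 of the listed blocks are pairwise disjoint, so 3 is the maximum.

3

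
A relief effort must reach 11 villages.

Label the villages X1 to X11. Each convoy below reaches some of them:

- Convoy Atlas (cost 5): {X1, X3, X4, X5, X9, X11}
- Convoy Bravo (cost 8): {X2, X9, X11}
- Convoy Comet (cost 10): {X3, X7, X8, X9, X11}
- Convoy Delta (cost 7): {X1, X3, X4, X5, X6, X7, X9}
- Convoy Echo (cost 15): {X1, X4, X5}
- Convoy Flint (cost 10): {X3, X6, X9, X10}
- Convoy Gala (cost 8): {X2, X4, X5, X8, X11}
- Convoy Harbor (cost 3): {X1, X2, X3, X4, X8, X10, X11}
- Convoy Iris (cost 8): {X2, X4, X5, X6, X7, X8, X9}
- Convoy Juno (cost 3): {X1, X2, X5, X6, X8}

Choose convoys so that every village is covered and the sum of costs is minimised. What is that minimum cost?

10

Delta, Harbor together cover every village (Delta ∪ Harbor = {X1, X2, X3, X4, X5, X6, X7, X8, X9, X10, X11}); total cost 7 + 3 = 10.
The greedy pick Harbor, Juno, Delta costs 13; no covering selection beats 10.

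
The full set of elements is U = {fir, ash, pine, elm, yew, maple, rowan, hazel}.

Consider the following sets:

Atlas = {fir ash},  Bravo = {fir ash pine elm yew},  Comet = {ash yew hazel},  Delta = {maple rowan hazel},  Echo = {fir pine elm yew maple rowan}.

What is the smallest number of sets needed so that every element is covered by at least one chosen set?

Bravo and Delta together: Bravo ∪ Delta = {fir, ash, pine, elm, yew, maple, rowan, hazel} — every element is covered.
No single set has all 8 elements (the largest, Echo, has 6), so 2 is optimal.

2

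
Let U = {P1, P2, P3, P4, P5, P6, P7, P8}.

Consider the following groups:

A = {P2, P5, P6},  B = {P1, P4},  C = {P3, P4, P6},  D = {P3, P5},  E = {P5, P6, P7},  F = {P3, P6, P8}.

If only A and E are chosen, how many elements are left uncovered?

Union of A, E = {P2, P5, P6, P7}.
Not covered: P1, P3, P4, P8 — 4 elements.

4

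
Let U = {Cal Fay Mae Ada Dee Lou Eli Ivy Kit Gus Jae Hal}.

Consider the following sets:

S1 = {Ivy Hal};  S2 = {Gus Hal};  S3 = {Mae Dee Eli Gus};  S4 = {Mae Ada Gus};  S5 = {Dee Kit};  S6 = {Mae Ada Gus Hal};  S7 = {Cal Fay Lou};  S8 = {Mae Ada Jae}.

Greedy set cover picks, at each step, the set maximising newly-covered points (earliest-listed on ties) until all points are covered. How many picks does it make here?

5

Greedy: pick S3 (covers 4 new) → pick S7 (covers 3 new) → pick S1 (covers 2 new) → pick S8 (covers 2 new) → pick S5 (covers 1 new). Total picks: 5.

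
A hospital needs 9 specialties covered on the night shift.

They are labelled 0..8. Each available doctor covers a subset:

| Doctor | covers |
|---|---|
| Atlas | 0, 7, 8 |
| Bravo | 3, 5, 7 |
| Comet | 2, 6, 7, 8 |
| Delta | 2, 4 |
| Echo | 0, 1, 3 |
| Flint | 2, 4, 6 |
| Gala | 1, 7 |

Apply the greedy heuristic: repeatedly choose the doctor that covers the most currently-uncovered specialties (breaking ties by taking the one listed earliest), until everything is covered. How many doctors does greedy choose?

Greedy: pick Comet (covers 4 new) → pick Echo (covers 3 new) → pick Bravo (covers 1 new) → pick Delta (covers 1 new). Total picks: 4.

4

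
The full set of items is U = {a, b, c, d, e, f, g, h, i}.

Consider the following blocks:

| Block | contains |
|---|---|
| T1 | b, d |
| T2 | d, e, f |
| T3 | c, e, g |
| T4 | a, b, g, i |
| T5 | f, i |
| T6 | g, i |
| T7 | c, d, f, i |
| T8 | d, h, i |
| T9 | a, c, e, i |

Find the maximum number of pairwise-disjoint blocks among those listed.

3

T1, T3, T5 are pairwise disjoint (T1={b,d}; T3={c,e,g}; T5={f,i}).
Every remaining block overlaps one of these, and no 4 of the listed blocks are pairwise disjoint, so 3 is the maximum.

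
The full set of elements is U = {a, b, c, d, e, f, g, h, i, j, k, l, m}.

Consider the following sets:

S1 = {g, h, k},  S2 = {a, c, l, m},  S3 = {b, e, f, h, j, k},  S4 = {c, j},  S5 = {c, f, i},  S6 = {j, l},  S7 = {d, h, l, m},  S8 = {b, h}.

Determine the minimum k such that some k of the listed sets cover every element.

S1, S2, S3, S5, and S7 cover everything between them: the union {a, b, c, d, e, f, g, h, i, j, k, l, m} is all of U.
No 4 of the 8 sets cover everything (all 70 combinations miss at least one element), so 5 is optimal.

5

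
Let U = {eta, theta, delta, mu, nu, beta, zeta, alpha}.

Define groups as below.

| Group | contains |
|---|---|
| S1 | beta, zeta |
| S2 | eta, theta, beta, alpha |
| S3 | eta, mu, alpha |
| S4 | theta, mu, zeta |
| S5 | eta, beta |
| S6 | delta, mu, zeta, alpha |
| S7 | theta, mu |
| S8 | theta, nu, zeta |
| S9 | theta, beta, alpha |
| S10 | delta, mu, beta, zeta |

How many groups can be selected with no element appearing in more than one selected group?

S1, S3 are pairwise disjoint (S1={beta,zeta}; S3={eta,mu,alpha}).
Every remaining group overlaps one of these, and no 3 of the listed groups are pairwise disjoint, so 2 is the maximum.

2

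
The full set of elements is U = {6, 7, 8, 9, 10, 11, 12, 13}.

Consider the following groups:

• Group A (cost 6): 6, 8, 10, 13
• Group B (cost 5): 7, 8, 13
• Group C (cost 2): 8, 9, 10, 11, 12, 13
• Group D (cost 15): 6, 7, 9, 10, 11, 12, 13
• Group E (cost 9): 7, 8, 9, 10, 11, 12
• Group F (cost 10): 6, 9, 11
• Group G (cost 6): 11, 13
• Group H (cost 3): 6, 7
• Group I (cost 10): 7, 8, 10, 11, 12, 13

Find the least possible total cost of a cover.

5

C, H together cover every element (C ∪ H = {6, 7, 8, 9, 10, 11, 12, 13}); total cost 2 + 3 = 5.
No covering selection has total cost below 5.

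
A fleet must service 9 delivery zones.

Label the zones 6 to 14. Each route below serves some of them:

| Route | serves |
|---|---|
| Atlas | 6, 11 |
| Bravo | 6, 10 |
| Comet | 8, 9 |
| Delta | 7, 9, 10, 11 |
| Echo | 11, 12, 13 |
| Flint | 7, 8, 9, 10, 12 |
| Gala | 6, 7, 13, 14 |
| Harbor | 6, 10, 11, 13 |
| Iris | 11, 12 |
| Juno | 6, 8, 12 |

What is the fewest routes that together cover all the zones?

3

Flint and Gala and Harbor together: Flint ∪ Gala ∪ Harbor = {6, 7, 8, 9, 10, 11, 12, 13, 14} — every zone is covered.
Only Gala contains 14, so Gala is forced; the remaining 5 zones need at least 2 more routes (each remaining route adds at most 4) — so at least 3 routes are needed, and 3 is optimal.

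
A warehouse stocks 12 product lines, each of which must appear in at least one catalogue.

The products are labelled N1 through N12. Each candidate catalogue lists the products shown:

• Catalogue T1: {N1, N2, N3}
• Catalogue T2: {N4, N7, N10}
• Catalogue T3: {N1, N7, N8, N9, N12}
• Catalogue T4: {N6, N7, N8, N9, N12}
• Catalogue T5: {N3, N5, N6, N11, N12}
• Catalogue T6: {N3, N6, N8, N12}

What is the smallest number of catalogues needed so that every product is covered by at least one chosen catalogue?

4

T1 and T2 and T4 and T5 together: T1 ∪ T2 ∪ T4 ∪ T5 = {N1, N2, N3, N4, N5, N6, N7, N8, N9, N10, N11, N12} — every product is covered.
No 3 of the 6 catalogues cover everything (all 20 combinations miss at least one product), so 4 is optimal.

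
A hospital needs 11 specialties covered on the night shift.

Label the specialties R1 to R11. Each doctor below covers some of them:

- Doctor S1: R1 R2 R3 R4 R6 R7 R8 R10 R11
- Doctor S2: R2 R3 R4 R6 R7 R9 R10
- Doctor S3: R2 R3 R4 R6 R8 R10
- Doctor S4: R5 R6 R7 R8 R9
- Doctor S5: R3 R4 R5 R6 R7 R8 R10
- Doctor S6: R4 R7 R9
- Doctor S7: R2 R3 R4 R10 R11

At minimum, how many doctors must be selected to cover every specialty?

Take {S1, S4}. Their union is {R1, R2, R3, R4, R5, R6, R7, R8, R9, R10, R11}, which is all 11 specialties.
No single doctor has all 11 specialties (the largest, S1, has 9), so 2 is optimal.

2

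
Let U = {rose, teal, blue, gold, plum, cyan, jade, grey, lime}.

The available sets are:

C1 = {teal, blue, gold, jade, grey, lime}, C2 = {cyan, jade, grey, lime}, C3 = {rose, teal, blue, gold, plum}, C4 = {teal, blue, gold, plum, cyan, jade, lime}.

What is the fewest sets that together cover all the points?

Take {C2, C3}. Their union is {rose, teal, blue, gold, plum, cyan, jade, grey, lime}, which is all 9 points.
No single set has all 9 points (the largest, C4, has 7), so 2 is optimal.

2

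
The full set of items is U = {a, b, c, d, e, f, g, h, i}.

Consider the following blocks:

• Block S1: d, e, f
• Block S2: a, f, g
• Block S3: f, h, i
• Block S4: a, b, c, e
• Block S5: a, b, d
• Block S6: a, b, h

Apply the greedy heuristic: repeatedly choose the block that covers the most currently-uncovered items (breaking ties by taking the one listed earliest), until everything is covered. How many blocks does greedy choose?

4

Greedy: pick S4 (covers 4 new) → pick S3 (covers 3 new) → pick S1 (covers 1 new) → pick S2 (covers 1 new). Total picks: 4.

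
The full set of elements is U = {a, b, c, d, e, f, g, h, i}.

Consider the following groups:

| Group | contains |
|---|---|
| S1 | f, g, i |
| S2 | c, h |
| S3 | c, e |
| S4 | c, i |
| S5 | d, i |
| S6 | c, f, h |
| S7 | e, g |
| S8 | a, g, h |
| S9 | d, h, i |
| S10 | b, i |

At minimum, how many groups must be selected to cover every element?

5

S1 and S3 and S8 and S9 and S10 together: S1 ∪ S3 ∪ S8 ∪ S9 ∪ S10 = {a, b, c, d, e, f, g, h, i} — every element is covered.
No 4 of the 10 groups cover everything (all 210 combinations miss at least one element), so 5 is optimal.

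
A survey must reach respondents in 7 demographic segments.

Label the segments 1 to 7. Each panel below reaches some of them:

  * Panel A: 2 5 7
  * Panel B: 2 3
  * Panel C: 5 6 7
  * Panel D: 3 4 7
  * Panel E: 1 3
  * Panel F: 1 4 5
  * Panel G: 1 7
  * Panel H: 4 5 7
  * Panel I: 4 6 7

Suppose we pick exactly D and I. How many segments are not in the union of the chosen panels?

3

Union of D, I = {3, 4, 6, 7}.
Not covered: 1, 2, 5 — 3 segments.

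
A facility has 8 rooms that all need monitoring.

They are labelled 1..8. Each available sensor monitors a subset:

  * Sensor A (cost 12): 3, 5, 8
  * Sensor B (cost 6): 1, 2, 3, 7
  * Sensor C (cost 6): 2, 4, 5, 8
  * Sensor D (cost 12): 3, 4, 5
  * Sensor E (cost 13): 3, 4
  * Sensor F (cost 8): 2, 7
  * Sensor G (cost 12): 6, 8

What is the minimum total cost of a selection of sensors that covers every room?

B, C, G together cover every room (B ∪ C ∪ G = {1, 2, 3, 4, 5, 6, 7, 8}); total cost 6 + 6 + 12 = 24.
No covering selection has total cost below 24.

24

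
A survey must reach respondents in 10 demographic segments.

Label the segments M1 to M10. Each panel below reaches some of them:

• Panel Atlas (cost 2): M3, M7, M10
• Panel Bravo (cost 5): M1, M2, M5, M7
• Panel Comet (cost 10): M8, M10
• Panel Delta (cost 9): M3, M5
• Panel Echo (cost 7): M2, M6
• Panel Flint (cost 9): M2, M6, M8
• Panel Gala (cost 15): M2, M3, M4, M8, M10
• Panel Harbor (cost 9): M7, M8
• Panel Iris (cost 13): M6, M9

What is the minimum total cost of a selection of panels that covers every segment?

33

Bravo, Gala, Iris together cover every segment (Bravo ∪ Gala ∪ Iris = {M1, M2, M3, M4, M5, M6, M7, M8, M9, M10}); total cost 5 + 15 + 13 = 33.
The greedy pick Atlas, Bravo, Flint, Iris, Gala costs 44; no covering selection beats 33.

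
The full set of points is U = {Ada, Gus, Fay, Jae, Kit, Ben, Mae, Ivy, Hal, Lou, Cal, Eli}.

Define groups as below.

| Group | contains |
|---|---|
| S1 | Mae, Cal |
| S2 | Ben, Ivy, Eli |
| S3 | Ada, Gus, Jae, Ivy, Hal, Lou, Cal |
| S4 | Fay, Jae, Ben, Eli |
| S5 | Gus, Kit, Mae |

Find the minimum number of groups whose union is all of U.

S3 and S4 and S5 together: S3 ∪ S4 ∪ S5 = {Ada, Gus, Fay, Jae, Kit, Ben, Mae, Ivy, Hal, Lou, Cal, Eli} — every point is covered.
Only S3 contains Ada, so S3 is forced; the remaining 5 points need at least 2 more groups (each remaining group adds at most 3) — so at least 3 groups are needed, and 3 is optimal.

3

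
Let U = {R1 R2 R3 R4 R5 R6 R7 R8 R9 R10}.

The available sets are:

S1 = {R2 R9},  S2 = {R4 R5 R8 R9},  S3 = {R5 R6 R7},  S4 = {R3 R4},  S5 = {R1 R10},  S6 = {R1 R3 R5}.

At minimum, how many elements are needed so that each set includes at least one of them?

4

H = {R1, R2, R3, R5} meets every set (each contains at least one member of H), and |H| = 4.
The sets S1, S3, S4, S5 are pairwise disjoint, so any hitting set needs a separate element for each — at least 4. Hence 4 is optimal.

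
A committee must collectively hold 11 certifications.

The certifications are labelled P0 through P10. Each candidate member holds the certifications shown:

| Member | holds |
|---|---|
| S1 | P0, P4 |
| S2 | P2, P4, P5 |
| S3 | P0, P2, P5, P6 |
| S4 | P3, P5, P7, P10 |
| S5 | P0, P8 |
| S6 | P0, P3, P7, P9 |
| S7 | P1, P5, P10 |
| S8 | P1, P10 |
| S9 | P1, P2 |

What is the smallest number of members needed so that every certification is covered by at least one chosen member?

Take {S2, S3, S5, S6, S7}. Their union is {P0, P1, P2, P3, P4, P5, P6, P7, P8, P9, P10}, which is all 11 certifications.
No 4 of the 9 members cover everything (all 126 combinations miss at least one certification), so 5 is optimal.

5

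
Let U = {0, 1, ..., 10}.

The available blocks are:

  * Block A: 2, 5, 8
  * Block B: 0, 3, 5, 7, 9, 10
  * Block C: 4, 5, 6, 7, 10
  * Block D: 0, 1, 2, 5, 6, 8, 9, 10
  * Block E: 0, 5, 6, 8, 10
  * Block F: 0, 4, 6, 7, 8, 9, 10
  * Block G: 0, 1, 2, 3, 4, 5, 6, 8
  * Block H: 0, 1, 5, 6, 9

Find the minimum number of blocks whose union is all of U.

2

B and G together: B ∪ G = {0, 1, 2, 3, 4, 5, 6, 7, 8, 9, 10} — every element is covered.
No single block has all 11 elements (the largest, D, has 8), so 2 is optimal.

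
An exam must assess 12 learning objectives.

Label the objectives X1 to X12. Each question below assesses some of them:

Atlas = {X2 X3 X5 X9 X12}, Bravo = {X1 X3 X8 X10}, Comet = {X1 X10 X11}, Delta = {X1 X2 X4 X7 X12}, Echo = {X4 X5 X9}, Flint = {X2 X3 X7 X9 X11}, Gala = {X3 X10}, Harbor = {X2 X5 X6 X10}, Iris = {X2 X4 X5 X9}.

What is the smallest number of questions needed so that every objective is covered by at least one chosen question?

Take {Bravo, Delta, Flint, Harbor}. Their union is {X1, X2, X3, X4, X5, X6, X7, X8, X9, X10, X11, X12}, which is all 12 objectives.
No 3 of the 9 questions cover everything (all 84 combinations miss at least one objective), so 4 is optimal.

4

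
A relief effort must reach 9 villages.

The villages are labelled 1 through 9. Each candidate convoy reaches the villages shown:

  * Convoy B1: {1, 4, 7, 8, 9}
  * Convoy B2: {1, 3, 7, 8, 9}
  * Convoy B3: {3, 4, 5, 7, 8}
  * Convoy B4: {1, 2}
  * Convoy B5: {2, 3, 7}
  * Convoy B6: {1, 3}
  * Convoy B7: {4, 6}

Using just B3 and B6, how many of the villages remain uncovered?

Union of B3, B6 = {1, 3, 4, 5, 7, 8}.
Not covered: 2, 6, 9 — 3 villages.

3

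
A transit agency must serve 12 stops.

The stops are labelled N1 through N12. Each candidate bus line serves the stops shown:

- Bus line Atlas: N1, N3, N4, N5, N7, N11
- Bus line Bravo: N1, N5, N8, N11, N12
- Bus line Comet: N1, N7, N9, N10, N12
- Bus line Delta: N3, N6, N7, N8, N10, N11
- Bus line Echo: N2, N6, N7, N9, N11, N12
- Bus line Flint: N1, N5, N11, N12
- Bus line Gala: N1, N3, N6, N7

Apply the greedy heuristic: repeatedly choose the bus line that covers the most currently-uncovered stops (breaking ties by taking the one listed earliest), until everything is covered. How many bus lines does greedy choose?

Greedy: pick Atlas (covers 6 new) → pick Echo (covers 4 new) → pick Delta (covers 2 new). Total picks: 3.

3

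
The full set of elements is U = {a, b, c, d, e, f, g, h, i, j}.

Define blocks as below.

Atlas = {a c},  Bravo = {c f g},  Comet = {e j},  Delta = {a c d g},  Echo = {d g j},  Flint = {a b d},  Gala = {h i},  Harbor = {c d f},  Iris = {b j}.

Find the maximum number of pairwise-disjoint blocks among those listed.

4

Bravo, Comet, Flint, Gala are pairwise disjoint (Bravo={c,f,g}; Comet={e,j}; Flint={a,b,d}; Gala={h,i}).
Every remaining block overlaps one of these, and no 5 of the listed blocks are pairwise disjoint, so 4 is the maximum.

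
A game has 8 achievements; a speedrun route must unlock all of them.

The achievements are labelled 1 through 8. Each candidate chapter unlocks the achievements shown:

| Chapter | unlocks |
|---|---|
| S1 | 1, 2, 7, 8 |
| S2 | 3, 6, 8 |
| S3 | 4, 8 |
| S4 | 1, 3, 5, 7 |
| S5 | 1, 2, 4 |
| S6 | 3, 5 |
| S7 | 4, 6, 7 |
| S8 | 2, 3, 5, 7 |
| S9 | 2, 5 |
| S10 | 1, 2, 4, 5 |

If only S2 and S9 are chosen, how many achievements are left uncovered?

Union of S2, S9 = {2, 3, 5, 6, 8}.
Not covered: 1, 4, 7 — 3 achievements.

3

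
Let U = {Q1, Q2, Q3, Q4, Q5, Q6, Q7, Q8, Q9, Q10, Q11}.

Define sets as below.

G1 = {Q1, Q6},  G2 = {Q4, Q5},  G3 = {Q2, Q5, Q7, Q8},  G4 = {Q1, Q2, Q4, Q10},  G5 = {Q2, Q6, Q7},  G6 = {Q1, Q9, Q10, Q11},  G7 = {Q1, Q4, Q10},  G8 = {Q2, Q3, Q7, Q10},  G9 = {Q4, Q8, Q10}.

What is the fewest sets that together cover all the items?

5

Take {G2, G3, G5, G6, G8}. Their union is {Q1, Q2, Q3, Q4, Q5, Q6, Q7, Q8, Q9, Q10, Q11}, which is all 11 items.
No 4 of the 9 sets cover everything (all 126 combinations miss at least one item), so 5 is optimal.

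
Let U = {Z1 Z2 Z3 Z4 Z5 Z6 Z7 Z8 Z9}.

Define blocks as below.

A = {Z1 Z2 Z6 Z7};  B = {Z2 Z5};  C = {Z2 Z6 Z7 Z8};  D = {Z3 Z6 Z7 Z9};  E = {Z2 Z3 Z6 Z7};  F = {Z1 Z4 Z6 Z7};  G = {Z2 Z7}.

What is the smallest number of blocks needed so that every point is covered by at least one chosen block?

4

B and C and D and F together: B ∪ C ∪ D ∪ F = {Z1, Z2, Z3, Z4, Z5, Z6, Z7, Z8, Z9} — every point is covered.
Only F contains Z4, so F is forced; the remaining 5 points need at least 3 more blocks (each remaining block adds at most 2) — so at least 4 blocks are needed, and 4 is optimal.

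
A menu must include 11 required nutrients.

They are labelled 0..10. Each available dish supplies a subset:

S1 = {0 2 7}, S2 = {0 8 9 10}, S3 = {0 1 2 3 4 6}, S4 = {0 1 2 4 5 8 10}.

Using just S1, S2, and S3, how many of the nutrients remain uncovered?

1

Union of S1, S2, S3 = {0, 1, 2, 3, 4, 6, 7, 8, 9, 10}.
Not covered: 5 — 1 nutrient.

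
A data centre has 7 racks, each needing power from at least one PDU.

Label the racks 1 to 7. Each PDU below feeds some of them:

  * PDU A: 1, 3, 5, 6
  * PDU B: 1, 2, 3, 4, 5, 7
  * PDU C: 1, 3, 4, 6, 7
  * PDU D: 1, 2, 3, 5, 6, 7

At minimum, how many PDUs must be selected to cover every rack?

B and D together: B ∪ D = {1, 2, 3, 4, 5, 6, 7} — every rack is covered.
No single PDU has all 7 racks (the largest, B, has 6), so 2 is optimal.

2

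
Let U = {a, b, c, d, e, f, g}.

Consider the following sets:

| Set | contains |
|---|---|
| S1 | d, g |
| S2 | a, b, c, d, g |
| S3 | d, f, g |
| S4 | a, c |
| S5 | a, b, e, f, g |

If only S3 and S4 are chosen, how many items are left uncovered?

2

Union of S3, S4 = {a, c, d, f, g}.
Not covered: b, e — 2 items.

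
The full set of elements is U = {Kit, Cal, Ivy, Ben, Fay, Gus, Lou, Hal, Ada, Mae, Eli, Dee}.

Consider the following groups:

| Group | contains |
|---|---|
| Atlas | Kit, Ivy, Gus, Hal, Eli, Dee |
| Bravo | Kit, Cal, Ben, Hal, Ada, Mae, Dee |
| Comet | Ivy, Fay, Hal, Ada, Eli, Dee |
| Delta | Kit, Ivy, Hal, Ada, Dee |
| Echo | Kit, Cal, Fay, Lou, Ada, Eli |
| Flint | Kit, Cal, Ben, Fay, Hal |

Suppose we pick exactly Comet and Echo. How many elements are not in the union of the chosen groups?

3

Union of Comet, Echo = {Kit, Cal, Ivy, Fay, Lou, Hal, Ada, Eli, Dee}.
Not covered: Ben, Gus, Mae — 3 elements.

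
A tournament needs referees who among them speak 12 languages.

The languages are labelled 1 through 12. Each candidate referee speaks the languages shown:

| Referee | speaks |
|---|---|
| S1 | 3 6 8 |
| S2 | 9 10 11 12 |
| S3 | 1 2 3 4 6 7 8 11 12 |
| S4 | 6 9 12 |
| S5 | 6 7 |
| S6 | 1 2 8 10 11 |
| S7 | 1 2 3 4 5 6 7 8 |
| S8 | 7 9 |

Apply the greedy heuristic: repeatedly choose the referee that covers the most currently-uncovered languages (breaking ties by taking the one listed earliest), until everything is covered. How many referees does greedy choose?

3

Greedy: pick S3 (covers 9 new) → pick S2 (covers 2 new) → pick S7 (covers 1 new). Total picks: 3.
(The true minimum cover uses only 2 referees, so greedy is not optimal here.)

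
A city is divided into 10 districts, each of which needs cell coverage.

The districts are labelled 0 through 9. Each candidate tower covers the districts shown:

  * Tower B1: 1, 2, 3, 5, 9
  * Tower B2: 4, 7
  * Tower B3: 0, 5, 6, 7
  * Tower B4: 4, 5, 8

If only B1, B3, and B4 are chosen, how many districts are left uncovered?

0

Union of B1, B3, B4 = {0, 1, 2, 3, 4, 5, 6, 7, 8, 9} — that's every district, so 0 are uncovered.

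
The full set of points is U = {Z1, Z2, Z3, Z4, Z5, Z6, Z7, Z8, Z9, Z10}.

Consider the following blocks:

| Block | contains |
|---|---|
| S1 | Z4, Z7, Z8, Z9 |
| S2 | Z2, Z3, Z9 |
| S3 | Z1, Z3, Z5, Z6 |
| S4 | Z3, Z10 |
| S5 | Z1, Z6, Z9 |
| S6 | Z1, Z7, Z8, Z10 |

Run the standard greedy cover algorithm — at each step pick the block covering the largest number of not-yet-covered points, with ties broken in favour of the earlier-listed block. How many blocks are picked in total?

Greedy: pick S1 (covers 4 new) → pick S3 (covers 4 new) → pick S2 (covers 1 new) → pick S4 (covers 1 new). Total picks: 4.

4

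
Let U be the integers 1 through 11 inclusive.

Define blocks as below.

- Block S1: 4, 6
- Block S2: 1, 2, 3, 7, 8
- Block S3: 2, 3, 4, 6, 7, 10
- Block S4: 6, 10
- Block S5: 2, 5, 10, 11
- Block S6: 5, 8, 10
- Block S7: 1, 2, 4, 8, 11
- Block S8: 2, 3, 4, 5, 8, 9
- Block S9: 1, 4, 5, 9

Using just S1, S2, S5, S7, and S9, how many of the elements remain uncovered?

0

Union of S1, S2, S5, S7, S9 = {1, 2, 3, 4, 5, 6, 7, 8, 9, 10, 11} — that's every element, so 0 are uncovered.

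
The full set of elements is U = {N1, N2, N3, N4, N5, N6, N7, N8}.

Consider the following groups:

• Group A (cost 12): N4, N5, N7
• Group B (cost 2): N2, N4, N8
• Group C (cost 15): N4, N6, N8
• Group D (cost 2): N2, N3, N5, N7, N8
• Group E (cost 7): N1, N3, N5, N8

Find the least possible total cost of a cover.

24

C, D, E together cover every element (C ∪ D ∪ E = {N1, N2, N3, N4, N5, N6, N7, N8}); total cost 15 + 2 + 7 = 24.
The greedy pick D, B, E, C costs 26; no covering selection beats 24.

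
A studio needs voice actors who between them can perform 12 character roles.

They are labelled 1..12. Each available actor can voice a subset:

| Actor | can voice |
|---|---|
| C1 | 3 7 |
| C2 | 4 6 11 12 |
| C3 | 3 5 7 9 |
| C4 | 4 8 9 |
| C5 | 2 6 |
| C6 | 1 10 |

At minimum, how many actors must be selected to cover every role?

C2 and C3 and C4 and C5 and C6 together: C2 ∪ C3 ∪ C4 ∪ C5 ∪ C6 = {1, 2, 3, 4, 5, 6, 7, 8, 9, 10, 11, 12} — every role is covered.
No 4 of the 6 actors cover everything (all 15 combinations miss at least one role), so 5 is optimal.

5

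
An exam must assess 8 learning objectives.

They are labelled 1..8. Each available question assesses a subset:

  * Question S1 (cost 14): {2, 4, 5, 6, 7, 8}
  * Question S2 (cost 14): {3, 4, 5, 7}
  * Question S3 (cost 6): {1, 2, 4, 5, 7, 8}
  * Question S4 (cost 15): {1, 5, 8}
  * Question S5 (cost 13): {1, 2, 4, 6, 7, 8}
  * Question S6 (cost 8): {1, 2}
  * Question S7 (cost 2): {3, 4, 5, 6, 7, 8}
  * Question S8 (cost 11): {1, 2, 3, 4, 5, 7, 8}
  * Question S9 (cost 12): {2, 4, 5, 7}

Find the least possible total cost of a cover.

8

S3, S7 together cover every objective (S3 ∪ S7 = {1, 2, 3, 4, 5, 6, 7, 8}); total cost 6 + 2 = 8.
No covering selection has total cost below 8.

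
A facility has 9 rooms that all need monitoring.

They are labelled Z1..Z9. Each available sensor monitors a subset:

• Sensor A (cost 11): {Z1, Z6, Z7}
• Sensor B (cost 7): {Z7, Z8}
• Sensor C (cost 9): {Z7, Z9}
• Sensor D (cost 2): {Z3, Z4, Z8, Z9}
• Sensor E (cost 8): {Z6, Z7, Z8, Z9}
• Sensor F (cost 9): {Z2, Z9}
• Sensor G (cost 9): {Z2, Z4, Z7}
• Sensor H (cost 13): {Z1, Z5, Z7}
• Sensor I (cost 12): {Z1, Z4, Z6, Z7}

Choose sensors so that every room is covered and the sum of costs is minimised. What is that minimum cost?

32

D, E, G, H together cover every room (D ∪ E ∪ G ∪ H = {Z1, Z2, Z3, Z4, Z5, Z6, Z7, Z8, Z9}); total cost 2 + 8 + 9 + 13 = 32.
The greedy pick D, A, F, H costs 35; no covering selection beats 32.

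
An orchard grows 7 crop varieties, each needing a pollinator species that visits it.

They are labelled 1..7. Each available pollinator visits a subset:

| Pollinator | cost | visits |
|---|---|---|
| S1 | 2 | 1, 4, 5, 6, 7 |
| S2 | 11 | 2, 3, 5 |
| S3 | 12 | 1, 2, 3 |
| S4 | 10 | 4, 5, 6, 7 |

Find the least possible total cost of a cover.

13

S1, S2 together cover every variety (S1 ∪ S2 = {1, 2, 3, 4, 5, 6, 7}); total cost 2 + 11 = 13.
No covering selection has total cost below 13.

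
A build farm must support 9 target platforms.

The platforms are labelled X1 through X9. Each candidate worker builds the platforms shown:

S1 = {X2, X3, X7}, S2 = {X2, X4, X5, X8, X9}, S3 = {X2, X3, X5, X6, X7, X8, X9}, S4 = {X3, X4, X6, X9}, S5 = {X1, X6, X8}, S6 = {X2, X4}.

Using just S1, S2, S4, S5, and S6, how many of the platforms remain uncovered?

0

Union of S1, S2, S4, S5, S6 = {X1, X2, X3, X4, X5, X6, X7, X8, X9} — that's every platform, so 0 are uncovered.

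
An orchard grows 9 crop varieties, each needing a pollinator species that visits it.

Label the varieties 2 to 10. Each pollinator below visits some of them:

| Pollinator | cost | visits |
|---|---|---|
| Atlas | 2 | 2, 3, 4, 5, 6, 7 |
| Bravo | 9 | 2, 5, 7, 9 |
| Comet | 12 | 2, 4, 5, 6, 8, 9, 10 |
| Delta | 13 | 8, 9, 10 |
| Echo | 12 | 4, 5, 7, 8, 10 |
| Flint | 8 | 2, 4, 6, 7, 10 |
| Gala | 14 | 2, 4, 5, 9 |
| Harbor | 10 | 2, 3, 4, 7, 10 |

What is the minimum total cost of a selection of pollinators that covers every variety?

14

Atlas, Comet together cover every variety (Atlas ∪ Comet = {2, 3, 4, 5, 6, 7, 8, 9, 10}); total cost 2 + 12 = 14.
No covering selection has total cost below 14.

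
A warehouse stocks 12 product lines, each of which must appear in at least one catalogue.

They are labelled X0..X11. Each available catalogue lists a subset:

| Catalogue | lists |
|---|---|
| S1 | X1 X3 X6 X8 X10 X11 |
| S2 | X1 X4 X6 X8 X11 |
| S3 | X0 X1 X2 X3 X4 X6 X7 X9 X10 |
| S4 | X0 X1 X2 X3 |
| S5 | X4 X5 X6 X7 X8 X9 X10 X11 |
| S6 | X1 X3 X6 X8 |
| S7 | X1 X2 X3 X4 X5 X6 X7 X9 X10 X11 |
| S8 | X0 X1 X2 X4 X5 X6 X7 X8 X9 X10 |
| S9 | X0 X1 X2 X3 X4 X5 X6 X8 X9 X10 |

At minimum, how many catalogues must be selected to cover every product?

Take {S7, S9}. Their union is {X0, X1, X2, X3, X4, X5, X6, X7, X8, X9, X10, X11}, which is all 12 products.
No single catalogue has all 12 products (the largest, S7, has 10), so 2 is optimal.

2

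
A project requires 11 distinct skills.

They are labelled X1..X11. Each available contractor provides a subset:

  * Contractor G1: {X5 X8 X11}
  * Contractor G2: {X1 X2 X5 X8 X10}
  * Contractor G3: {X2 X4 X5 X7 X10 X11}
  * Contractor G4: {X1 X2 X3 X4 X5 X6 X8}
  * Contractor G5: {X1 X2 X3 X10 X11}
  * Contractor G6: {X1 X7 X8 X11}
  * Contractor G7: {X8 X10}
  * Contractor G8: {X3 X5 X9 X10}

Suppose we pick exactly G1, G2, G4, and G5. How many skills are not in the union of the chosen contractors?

2

Union of G1, G2, G4, G5 = {X1, X2, X3, X4, X5, X6, X8, X10, X11}.
Not covered: X7, X9 — 2 skills.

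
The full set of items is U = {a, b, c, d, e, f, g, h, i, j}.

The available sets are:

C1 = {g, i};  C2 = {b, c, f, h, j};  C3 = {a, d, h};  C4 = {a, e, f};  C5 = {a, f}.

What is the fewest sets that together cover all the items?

Take {C1, C2, C3, C4}. Their union is {a, b, c, d, e, f, g, h, i, j}, which is all 10 items.
Only C2 contains b, so C2 is forced; the remaining 5 items need at least 3 more sets (each remaining set adds at most 2) — so at least 4 sets are needed, and 4 is optimal.

4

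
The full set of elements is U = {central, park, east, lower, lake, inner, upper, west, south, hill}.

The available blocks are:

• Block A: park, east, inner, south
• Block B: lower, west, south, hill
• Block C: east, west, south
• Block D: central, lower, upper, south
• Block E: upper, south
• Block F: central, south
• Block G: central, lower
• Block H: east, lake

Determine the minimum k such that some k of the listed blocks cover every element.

4

Take {A, B, D, H}. Their union is {central, park, east, lower, lake, inner, upper, west, south, hill}, which is all 10 elements.
No 3 of the 8 blocks cover everything (all 56 combinations miss at least one element), so 4 is optimal.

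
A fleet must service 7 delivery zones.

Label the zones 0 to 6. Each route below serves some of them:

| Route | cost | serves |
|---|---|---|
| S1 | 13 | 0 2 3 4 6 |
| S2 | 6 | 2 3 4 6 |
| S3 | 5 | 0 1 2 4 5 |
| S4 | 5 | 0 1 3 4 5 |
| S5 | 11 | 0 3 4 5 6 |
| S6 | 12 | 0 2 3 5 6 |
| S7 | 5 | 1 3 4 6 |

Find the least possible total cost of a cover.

10

S3, S7 together cover every zone (S3 ∪ S7 = {0, 1, 2, 3, 4, 5, 6}); total cost 5 + 5 = 10.
No covering selection has total cost below 10.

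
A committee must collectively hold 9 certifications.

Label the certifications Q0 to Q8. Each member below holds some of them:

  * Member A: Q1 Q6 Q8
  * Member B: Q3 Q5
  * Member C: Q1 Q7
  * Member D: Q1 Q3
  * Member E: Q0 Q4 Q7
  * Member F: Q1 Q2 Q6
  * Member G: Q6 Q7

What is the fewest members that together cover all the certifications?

4

A and B and E and F together: A ∪ B ∪ E ∪ F = {Q0, Q1, Q2, Q3, Q4, Q5, Q6, Q7, Q8} — every certification is covered.
Only B contains Q5, so B is forced; the remaining 7 certifications need at least 3 more members (each remaining member adds at most 3) — so at least 4 members are needed, and 4 is optimal.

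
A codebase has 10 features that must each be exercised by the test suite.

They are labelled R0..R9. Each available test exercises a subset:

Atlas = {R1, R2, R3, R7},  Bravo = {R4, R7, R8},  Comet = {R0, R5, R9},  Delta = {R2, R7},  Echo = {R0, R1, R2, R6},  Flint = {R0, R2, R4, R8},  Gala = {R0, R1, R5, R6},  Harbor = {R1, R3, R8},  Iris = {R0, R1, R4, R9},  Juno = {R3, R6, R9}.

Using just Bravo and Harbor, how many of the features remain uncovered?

Union of Bravo, Harbor = {R1, R3, R4, R7, R8}.
Not covered: R0, R2, R5, R6, R9 — 5 features.

5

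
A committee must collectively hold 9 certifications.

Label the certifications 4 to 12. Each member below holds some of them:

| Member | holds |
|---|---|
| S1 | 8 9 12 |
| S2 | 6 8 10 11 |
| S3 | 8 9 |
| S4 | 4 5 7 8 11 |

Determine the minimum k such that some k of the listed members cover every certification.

3

Take {S1, S2, S4}. Their union is {4, 5, 6, 7, 8, 9, 10, 11, 12}, which is all 9 certifications.
Only S4 contains 4, so S4 is forced; the remaining 4 certifications need at least 2 more members (each remaining member adds at most 2) — so at least 3 members are needed, and 3 is optimal.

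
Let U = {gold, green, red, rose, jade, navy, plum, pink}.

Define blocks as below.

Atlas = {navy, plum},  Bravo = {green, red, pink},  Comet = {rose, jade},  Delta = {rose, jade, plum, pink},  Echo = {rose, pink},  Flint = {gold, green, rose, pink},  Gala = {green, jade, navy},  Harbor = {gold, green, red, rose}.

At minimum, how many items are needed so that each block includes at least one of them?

H = {green, rose, plum} meets every block (each contains at least one member of H), and |H| = 3.
The blocks Atlas, Bravo, Comet are pairwise disjoint, so any hitting set needs a separate item for each — at least 3. Hence 3 is optimal.

3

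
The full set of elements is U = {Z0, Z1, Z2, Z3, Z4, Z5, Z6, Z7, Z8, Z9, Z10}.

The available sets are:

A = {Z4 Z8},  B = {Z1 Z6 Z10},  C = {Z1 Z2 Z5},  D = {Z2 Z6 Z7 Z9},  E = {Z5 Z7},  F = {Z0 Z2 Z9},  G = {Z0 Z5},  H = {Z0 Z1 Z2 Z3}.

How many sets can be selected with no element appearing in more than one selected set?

4

A, B, E, F are pairwise disjoint (A={Z4,Z8}; B={Z1,Z6,Z10}; E={Z5,Z7}; F={Z0,Z2,Z9}).
Every remaining set overlaps one of these, and no 5 of the listed sets are pairwise disjoint, so 4 is the maximum.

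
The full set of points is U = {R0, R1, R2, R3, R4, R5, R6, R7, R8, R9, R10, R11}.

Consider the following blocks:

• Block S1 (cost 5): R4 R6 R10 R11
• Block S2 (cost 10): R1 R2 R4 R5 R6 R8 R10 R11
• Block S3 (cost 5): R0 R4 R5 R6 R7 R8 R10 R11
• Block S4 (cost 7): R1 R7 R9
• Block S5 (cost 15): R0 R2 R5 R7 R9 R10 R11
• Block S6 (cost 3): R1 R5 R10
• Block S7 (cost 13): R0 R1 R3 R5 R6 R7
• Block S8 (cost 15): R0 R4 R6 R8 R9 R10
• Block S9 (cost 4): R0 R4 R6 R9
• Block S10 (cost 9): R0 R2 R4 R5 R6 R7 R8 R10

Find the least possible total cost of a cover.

S2, S7, S9 together cover every point (S2 ∪ S7 ∪ S9 = {R0, R1, R2, R3, R4, R5, R6, R7, R8, R9, R10, R11}); total cost 10 + 13 + 4 = 27.
The greedy pick S3, S6, S9, S10, S7 costs 34; no covering selection beats 27.

27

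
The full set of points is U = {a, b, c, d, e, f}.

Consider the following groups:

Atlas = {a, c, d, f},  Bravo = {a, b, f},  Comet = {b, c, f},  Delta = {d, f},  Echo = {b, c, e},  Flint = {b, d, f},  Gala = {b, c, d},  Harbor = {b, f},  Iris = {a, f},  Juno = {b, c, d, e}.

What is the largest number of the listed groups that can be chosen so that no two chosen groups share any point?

Delta, Echo are pairwise disjoint (Delta={d,f}; Echo={b,c,e}).
Every remaining group overlaps one of these, and no 3 of the listed groups are pairwise disjoint, so 2 is the maximum.

2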